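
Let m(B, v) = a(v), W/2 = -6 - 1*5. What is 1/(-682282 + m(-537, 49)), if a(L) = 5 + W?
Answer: -1/682299 ≈ -1.4656e-6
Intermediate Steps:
W = -22 (W = 2*(-6 - 1*5) = 2*(-6 - 5) = 2*(-11) = -22)
a(L) = -17 (a(L) = 5 - 22 = -17)
m(B, v) = -17
1/(-682282 + m(-537, 49)) = 1/(-682282 - 17) = 1/(-682299) = -1/682299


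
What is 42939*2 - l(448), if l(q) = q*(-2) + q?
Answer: 86326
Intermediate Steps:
l(q) = -q (l(q) = -2*q + q = -q)
42939*2 - l(448) = 42939*2 - (-1)*448 = 85878 - 1*(-448) = 85878 + 448 = 86326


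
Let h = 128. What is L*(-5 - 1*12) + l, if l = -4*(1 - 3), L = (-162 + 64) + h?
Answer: -502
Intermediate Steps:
L = 30 (L = (-162 + 64) + 128 = -98 + 128 = 30)
l = 8 (l = -4*(-2) = 8)
L*(-5 - 1*12) + l = 30*(-5 - 1*12) + 8 = 30*(-5 - 12) + 8 = 30*(-17) + 8 = -510 + 8 = -502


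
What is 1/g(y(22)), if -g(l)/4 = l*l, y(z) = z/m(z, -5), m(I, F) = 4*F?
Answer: -25/121 ≈ -0.20661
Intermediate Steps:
y(z) = -z/20 (y(z) = z/((4*(-5))) = z/(-20) = z*(-1/20) = -z/20)
g(l) = -4*l² (g(l) = -4*l*l = -4*l²)
1/g(y(22)) = 1/(-4*(-1/20*22)²) = 1/(-4*(-11/10)²) = 1/(-4*121/100) = 1/(-121/25) = -25/121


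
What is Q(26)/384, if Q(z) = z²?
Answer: 169/96 ≈ 1.7604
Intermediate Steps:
Q(26)/384 = 26²/384 = 676*(1/384) = 169/96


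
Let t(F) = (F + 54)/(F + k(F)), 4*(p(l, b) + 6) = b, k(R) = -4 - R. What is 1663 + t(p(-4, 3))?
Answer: 26413/16 ≈ 1650.8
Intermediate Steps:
p(l, b) = -6 + b/4
t(F) = -27/2 - F/4 (t(F) = (F + 54)/(F + (-4 - F)) = (54 + F)/(-4) = (54 + F)*(-¼) = -27/2 - F/4)
1663 + t(p(-4, 3)) = 1663 + (-27/2 - (-6 + (¼)*3)/4) = 1663 + (-27/2 - (-6 + ¾)/4) = 1663 + (-27/2 - ¼*(-21/4)) = 1663 + (-27/2 + 21/16) = 1663 - 195/16 = 26413/16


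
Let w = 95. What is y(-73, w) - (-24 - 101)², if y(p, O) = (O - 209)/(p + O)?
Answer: -171932/11 ≈ -15630.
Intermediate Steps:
y(p, O) = (-209 + O)/(O + p)
y(-73, w) - (-24 - 101)² = (-209 + 95)/(95 - 73) - (-24 - 101)² = -114/22 - 1*(-125)² = (1/22)*(-114) - 1*15625 = -57/11 - 15625 = -171932/11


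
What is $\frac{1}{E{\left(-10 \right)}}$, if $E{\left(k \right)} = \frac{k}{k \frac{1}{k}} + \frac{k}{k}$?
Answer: $- \frac{1}{9} \approx -0.11111$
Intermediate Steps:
$E{\left(k \right)} = 1 + k$ ($E{\left(k \right)} = \frac{k}{1} + 1 = k 1 + 1 = k + 1 = 1 + k$)
$\frac{1}{E{\left(-10 \right)}} = \frac{1}{1 - 10} = \frac{1}{-9} = - \frac{1}{9}$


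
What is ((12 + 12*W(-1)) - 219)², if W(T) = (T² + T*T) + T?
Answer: 38025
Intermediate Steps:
W(T) = T + 2*T² (W(T) = (T² + T²) + T = 2*T² + T = T + 2*T²)
((12 + 12*W(-1)) - 219)² = ((12 + 12*(-(1 + 2*(-1)))) - 219)² = ((12 + 12*(-(1 - 2))) - 219)² = ((12 + 12*(-1*(-1))) - 219)² = ((12 + 12*1) - 219)² = ((12 + 12) - 219)² = (24 - 219)² = (-195)² = 38025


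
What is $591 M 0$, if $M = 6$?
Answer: $0$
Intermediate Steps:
$591 M 0 = 591 \cdot 6 \cdot 0 = 591 \cdot 0 = 0$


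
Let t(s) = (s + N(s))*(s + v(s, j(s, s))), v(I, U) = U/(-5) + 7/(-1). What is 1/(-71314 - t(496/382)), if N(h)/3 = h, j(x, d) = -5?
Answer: -36481/2600715218 ≈ -1.4027e-5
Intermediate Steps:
N(h) = 3*h
v(I, U) = -7 - U/5 (v(I, U) = U*(-⅕) + 7*(-1) = -U/5 - 7 = -7 - U/5)
t(s) = 4*s*(-6 + s) (t(s) = (s + 3*s)*(s + (-7 - ⅕*(-5))) = (4*s)*(s + (-7 + 1)) = (4*s)*(s - 6) = (4*s)*(-6 + s) = 4*s*(-6 + s))
1/(-71314 - t(496/382)) = 1/(-71314 - 4*496/382*(-6 + 496/382)) = 1/(-71314 - 4*496*(1/382)*(-6 + 496*(1/382))) = 1/(-71314 - 4*248*(-6 + 248/191)/191) = 1/(-71314 - 4*248*(-898)/(191*191)) = 1/(-71314 - 1*(-890816/36481)) = 1/(-71314 + 890816/36481) = 1/(-2600715218/36481) = -36481/2600715218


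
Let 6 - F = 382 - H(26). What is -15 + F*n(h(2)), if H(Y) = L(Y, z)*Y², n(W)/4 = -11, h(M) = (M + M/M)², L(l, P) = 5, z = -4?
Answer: -132191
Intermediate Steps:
h(M) = (1 + M)² (h(M) = (M + 1)² = (1 + M)²)
n(W) = -44 (n(W) = 4*(-11) = -44)
H(Y) = 5*Y²
F = 3004 (F = 6 - (382 - 5*26²) = 6 - (382 - 5*676) = 6 - (382 - 1*3380) = 6 - (382 - 3380) = 6 - 1*(-2998) = 6 + 2998 = 3004)
-15 + F*n(h(2)) = -15 + 3004*(-44) = -15 - 132176 = -132191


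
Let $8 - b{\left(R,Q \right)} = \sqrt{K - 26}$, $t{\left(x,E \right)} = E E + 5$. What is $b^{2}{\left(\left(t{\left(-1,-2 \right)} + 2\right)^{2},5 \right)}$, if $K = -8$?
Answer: $\left(8 - i \sqrt{34}\right)^{2} \approx 30.0 - 93.295 i$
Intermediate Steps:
$t{\left(x,E \right)} = 5 + E^{2}$ ($t{\left(x,E \right)} = E^{2} + 5 = 5 + E^{2}$)
$b{\left(R,Q \right)} = 8 - i \sqrt{34}$ ($b{\left(R,Q \right)} = 8 - \sqrt{-8 - 26} = 8 - \sqrt{-34} = 8 - i \sqrt{34}$)
$b^{2}{\left(\left(t{\left(-1,-2 \right)} + 2\right)^{2},5 \right)} = \left(8 - i \sqrt{34}\right)^{2}$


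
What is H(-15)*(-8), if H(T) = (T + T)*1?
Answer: 240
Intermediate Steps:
H(T) = 2*T (H(T) = (2*T)*1 = 2*T)
H(-15)*(-8) = (2*(-15))*(-8) = -30*(-8) = 240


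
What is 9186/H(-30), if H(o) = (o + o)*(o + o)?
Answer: 1531/600 ≈ 2.5517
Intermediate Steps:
H(o) = 4*o² (H(o) = (2*o)*(2*o) = 4*o²)
9186/H(-30) = 9186/((4*(-30)²)) = 9186/((4*900)) = 9186/3600 = 9186*(1/3600) = 1531/600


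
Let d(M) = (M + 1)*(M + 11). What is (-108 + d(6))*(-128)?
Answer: -1408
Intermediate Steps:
d(M) = (1 + M)*(11 + M)
(-108 + d(6))*(-128) = (-108 + (11 + 6**2 + 12*6))*(-128) = (-108 + (11 + 36 + 72))*(-128) = (-108 + 119)*(-128) = 11*(-128) = -1408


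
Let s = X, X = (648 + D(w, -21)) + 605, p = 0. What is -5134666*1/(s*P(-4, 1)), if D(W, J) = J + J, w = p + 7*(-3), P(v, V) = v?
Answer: 2567333/2422 ≈ 1060.0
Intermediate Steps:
w = -21 (w = 0 + 7*(-3) = 0 - 21 = -21)
D(W, J) = 2*J
X = 1211 (X = (648 + 2*(-21)) + 605 = (648 - 42) + 605 = 606 + 605 = 1211)
s = 1211
-5134666*1/(s*P(-4, 1)) = -5134666/(1211*(-4)) = -5134666/(-4844) = -5134666*(-1/4844) = 2567333/2422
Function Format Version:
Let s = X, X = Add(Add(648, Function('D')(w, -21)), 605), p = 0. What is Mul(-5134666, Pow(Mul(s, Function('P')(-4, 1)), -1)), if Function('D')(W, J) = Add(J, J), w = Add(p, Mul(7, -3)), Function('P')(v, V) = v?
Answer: Rational(2567333, 2422) ≈ 1060.0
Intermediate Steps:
w = -21 (w = Add(0, Mul(7, -3)) = Add(0, -21) = -21)
Function('D')(W, J) = Mul(2, J)
X = 1211 (X = Add(Add(648, Mul(2, -21)), 605) = Add(Add(648, -42), 605) = Add(606, 605) = 1211)
s = 1211
Mul(-5134666, Pow(Mul(s, Function('P')(-4, 1)), -1)) = Mul(-5134666, Pow(Mul(1211, -4), -1)) = Mul(-5134666, Pow(-4844, -1)) = Mul(-5134666, Rational(-1, 4844)) = Rational(2567333, 2422)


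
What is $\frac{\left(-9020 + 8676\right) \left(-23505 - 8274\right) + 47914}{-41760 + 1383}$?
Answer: $- \frac{10979890}{40377} \approx -271.93$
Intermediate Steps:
$\frac{\left(-9020 + 8676\right) \left(-23505 - 8274\right) + 47914}{-41760 + 1383} = \frac{\left(-344\right) \left(-31779\right) + 47914}{-40377} = \left(10931976 + 47914\right) \left(- \frac{1}{40377}\right) = 10979890 \left(- \frac{1}{40377}\right) = - \frac{10979890}{40377}$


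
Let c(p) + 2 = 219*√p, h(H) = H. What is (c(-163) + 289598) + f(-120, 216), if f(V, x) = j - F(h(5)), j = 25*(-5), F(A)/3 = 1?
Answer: 289468 + 219*I*√163 ≈ 2.8947e+5 + 2796.0*I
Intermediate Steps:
F(A) = 3 (F(A) = 3*1 = 3)
c(p) = -2 + 219*√p
j = -125
f(V, x) = -128 (f(V, x) = -125 - 1*3 = -125 - 3 = -128)
(c(-163) + 289598) + f(-120, 216) = ((-2 + 219*√(-163)) + 289598) - 128 = ((-2 + 219*(I*√163)) + 289598) - 128 = ((-2 + 219*I*√163) + 289598) - 128 = (289596 + 219*I*√163) - 128 = 289468 + 219*I*√163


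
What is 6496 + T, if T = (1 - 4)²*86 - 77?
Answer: 7193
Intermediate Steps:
T = 697 (T = (-3)²*86 - 77 = 9*86 - 77 = 774 - 77 = 697)
6496 + T = 6496 + 697 = 7193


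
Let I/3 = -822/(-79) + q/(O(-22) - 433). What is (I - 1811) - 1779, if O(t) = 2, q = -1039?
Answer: -120926821/34049 ≈ -3551.6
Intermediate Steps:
I = 1309089/34049 (I = 3*(-822/(-79) - 1039/(2 - 433)) = 3*(-822*(-1/79) - 1039/(-431)) = 3*(822/79 - 1039*(-1/431)) = 3*(822/79 + 1039/431) = 3*(436363/34049) = 1309089/34049 ≈ 38.447)
(I - 1811) - 1779 = (1309089/34049 - 1811) - 1779 = -60353650/34049 - 1779 = -120926821/34049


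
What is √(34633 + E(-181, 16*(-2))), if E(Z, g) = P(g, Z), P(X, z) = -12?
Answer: √34621 ≈ 186.07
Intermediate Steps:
E(Z, g) = -12
√(34633 + E(-181, 16*(-2))) = √(34633 - 12) = √34621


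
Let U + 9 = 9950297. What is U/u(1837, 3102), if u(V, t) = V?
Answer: 9950288/1837 ≈ 5416.6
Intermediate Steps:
U = 9950288 (U = -9 + 9950297 = 9950288)
U/u(1837, 3102) = 9950288/1837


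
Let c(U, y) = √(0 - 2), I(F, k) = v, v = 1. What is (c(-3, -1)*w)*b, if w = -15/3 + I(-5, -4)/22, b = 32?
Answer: -1744*I*√2/11 ≈ -224.22*I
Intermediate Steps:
I(F, k) = 1
c(U, y) = I*√2 (c(U, y) = √(-2) = I*√2)
w = -109/22 (w = -15/3 + 1/22 = -15*⅓ + 1*(1/22) = -5 + 1/22 = -109/22 ≈ -4.9545)
(c(-3, -1)*w)*b = ((I*√2)*(-109/22))*32 = -109*I*√2/22*32 = -1744*I*√2/11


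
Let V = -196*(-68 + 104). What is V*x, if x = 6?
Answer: -42336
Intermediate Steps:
V = -7056 (V = -196*36 = -7056)
V*x = -7056*6 = -42336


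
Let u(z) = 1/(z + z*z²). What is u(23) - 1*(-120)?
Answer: 1462801/12190 ≈ 120.00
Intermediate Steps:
u(z) = 1/(z + z³)
u(23) - 1*(-120) = 1/(23 + 23³) - 1*(-120) = 1/(23 + 12167) + 120 = 1/12190 + 120 = 1462801/12190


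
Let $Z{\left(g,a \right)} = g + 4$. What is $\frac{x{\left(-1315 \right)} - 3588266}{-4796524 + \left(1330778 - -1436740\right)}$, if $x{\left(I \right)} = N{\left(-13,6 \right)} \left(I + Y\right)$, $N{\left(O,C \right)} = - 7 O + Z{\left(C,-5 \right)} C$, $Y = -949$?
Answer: $\frac{1965065}{1014503} \approx 1.937$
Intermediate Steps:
$Z{\left(g,a \right)} = 4 + g$
$N{\left(O,C \right)} = - 7 O + C \left(4 + C\right)$ ($N{\left(O,C \right)} = - 7 O + \left(4 + C\right) C = - 7 O + C \left(4 + C\right)$)
$x{\left(I \right)} = -143299 + 151 I$ ($x{\left(I \right)} = \left(\left(-7\right) \left(-13\right) + 6 \left(4 + 6\right)\right) \left(I - 949\right) = \left(91 + 6 \cdot 10\right) \left(-949 + I\right) = \left(91 + 60\right) \left(-949 + I\right) = 151 \left(-949 + I\right) = -143299 + 151 I$)
$\frac{x{\left(-1315 \right)} - 3588266}{-4796524 + \left(1330778 - -1436740\right)} = \frac{\left(-143299 + 151 \left(-1315\right)\right) - 3588266}{-4796524 + \left(1330778 - -1436740\right)} = \frac{\left(-143299 - 198565\right) - 3588266}{-4796524 + \left(1330778 + 1436740\right)} = \frac{-341864 - 3588266}{-4796524 + 2767518} = - \frac{3930130}{-2029006} = \left(-3930130\right) \left(- \frac{1}{2029006}\right) = \frac{1965065}{1014503}$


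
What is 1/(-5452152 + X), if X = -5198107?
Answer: -1/10650259 ≈ -9.3894e-8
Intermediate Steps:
1/(-5452152 + X) = 1/(-5452152 - 5198107) = 1/(-10650259) = -1/10650259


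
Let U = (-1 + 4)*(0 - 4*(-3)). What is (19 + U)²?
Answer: 3025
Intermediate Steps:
U = 36 (U = 3*(0 + 12) = 3*12 = 36)
(19 + U)² = (19 + 36)² = 55² = 3025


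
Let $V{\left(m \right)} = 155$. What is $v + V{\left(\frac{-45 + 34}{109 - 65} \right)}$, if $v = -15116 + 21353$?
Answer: $6392$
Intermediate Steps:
$v = 6237$
$v + V{\left(\frac{-45 + 34}{109 - 65} \right)} = 6237 + 155 = 6392$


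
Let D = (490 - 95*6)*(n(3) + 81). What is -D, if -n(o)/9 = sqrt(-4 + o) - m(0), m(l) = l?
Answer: 6480 - 720*I ≈ 6480.0 - 720.0*I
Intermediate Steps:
n(o) = -9*sqrt(-4 + o) (n(o) = -9*(sqrt(-4 + o) - 1*0) = -9*(sqrt(-4 + o) + 0) = -9*sqrt(-4 + o))
D = -6480 + 720*I (D = (490 - 95*6)*(-9*sqrt(-4 + 3) + 81) = (490 - 570)*(-9*I + 81) = -80*(-9*I + 81) = -80*(81 - 9*I) = -6480 + 720*I ≈ -6480.0 + 720.0*I)
-D = -(-6480 + 720*I) = 6480 - 720*I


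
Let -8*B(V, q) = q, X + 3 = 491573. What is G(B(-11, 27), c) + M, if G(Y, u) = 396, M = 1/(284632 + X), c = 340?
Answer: 307375993/776202 ≈ 396.00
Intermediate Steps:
X = 491570 (X = -3 + 491573 = 491570)
B(V, q) = -q/8
M = 1/776202 (M = 1/(284632 + 491570) = 1/776202 ≈ 1.2883e-6)
G(B(-11, 27), c) + M = 396 + 1/776202 = 307375993/776202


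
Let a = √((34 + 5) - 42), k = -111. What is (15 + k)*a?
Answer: -96*I*√3 ≈ -166.28*I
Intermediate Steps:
a = I*√3 (a = √(39 - 42) = √(-3) = I*√3 ≈ 1.732*I)
(15 + k)*a = (15 - 111)*(I*√3) = -96*I*√3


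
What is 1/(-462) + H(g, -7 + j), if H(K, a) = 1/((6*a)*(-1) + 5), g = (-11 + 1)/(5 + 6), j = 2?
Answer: 61/2310 ≈ 0.026407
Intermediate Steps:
g = -10/11 ≈ -0.90909
H(K, a) = 1/(5 - 6*a) (H(K, a) = 1/(-6*a + 5) = 1/(5 - 6*a))
1/(-462) + H(g, -7 + j) = 1/(-462) - 1/(-5 + 6*(-7 + 2)) = -1/462 - 1/(-5 + 6*(-5)) = -1/462 - 1/(-5 - 30) = -1/462 - 1/(-35) = -1/462 - 1*(-1/35) = -1/462 + 1/35 = 61/2310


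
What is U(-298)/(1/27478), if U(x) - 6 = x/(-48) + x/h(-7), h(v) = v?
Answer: 126440017/84 ≈ 1.5052e+6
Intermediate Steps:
U(x) = 6 - 55*x/336 (U(x) = 6 + (x/(-48) + x/(-7)) = 6 + (x*(-1/48) + x*(-⅐)) = 6 + (-x/48 - x/7) = 6 - 55*x/336)
U(-298)/(1/27478) = (6 - 55/336*(-298))/(1/27478) = (6 + 8195/168)/(1/27478) = (9203/168)*27478 = 126440017/84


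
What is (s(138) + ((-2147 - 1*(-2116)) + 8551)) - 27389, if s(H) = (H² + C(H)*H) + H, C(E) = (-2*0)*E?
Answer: 313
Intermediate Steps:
C(E) = 0 (C(E) = 0*E = 0)
s(H) = H + H² (s(H) = (H² + 0*H) + H = (H² + 0) + H = H² + H = H + H²)
(s(138) + ((-2147 - 1*(-2116)) + 8551)) - 27389 = (138*(1 + 138) + ((-2147 - 1*(-2116)) + 8551)) - 27389 = (138*139 + ((-2147 + 2116) + 8551)) - 27389 = (19182 + (-31 + 8551)) - 27389 = (19182 + 8520) - 27389 = 27702 - 27389 = 313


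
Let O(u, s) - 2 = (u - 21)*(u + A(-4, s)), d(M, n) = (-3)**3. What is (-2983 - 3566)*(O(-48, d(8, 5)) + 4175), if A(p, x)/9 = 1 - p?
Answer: -28710816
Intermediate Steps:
A(p, x) = 9 - 9*p (A(p, x) = 9*(1 - p) = 9 - 9*p)
d(M, n) = -27
O(u, s) = 2 + (-21 + u)*(45 + u) (O(u, s) = 2 + (u - 21)*(u + (9 - 9*(-4))) = 2 + (-21 + u)*(u + (9 + 36)) = 2 + (-21 + u)*(u + 45) = 2 + (-21 + u)*(45 + u))
(-2983 - 3566)*(O(-48, d(8, 5)) + 4175) = (-2983 - 3566)*((-943 + (-48)**2 + 24*(-48)) + 4175) = -6549*((-943 + 2304 - 1152) + 4175) = -6549*(209 + 4175) = -6549*4384 = -28710816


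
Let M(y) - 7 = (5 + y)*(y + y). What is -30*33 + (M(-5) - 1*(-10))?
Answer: -973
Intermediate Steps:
M(y) = 7 + 2*y*(5 + y) (M(y) = 7 + (5 + y)*(y + y) = 7 + (5 + y)*(2*y) = 7 + 2*y*(5 + y))
-30*33 + (M(-5) - 1*(-10)) = -30*33 + ((7 + 2*(-5)**2 + 10*(-5)) - 1*(-10)) = -990 + ((7 + 2*25 - 50) + 10) = -990 + ((7 + 50 - 50) + 10) = -990 + (7 + 10) = -990 + 17 = -973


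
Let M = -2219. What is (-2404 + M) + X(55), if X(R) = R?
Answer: -4568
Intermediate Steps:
(-2404 + M) + X(55) = (-2404 - 2219) + 55 = -4623 + 55 = -4568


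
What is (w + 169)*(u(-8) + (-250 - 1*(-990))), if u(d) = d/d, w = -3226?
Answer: -2265237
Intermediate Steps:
u(d) = 1
(w + 169)*(u(-8) + (-250 - 1*(-990))) = (-3226 + 169)*(1 + (-250 - 1*(-990))) = -3057*(1 + (-250 + 990)) = -3057*(1 + 740) = -3057*741 = -2265237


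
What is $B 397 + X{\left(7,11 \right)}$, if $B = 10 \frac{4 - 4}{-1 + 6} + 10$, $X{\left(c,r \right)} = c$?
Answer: $3977$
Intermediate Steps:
$B = 10$ ($B = 10 \cdot \frac{0}{5} + 10 = 10 \cdot 0 \cdot \frac{1}{5} + 10 = 10 \cdot 0 + 10 = 0 + 10 = 10$)
$B 397 + X{\left(7,11 \right)} = 10 \cdot 397 + 7 = 3970 + 7 = 3977$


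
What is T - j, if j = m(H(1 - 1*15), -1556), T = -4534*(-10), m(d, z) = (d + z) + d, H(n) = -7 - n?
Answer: 46882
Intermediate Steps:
m(d, z) = z + 2*d
T = 45340
j = -1542 (j = -1556 + 2*(-7 - (1 - 1*15)) = -1556 + 2*(-7 - (1 - 15)) = -1556 + 2*(-7 - 1*(-14)) = -1556 + 2*(-7 + 14) = -1556 + 2*7 = -1556 + 14 = -1542)
T - j = 45340 - 1*(-1542) = 45340 + 1542 = 46882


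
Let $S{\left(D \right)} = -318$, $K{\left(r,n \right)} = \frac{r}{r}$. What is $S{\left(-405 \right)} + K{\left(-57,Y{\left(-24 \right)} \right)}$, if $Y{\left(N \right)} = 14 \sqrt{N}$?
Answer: $-317$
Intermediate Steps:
$K{\left(r,n \right)} = 1$
$S{\left(-405 \right)} + K{\left(-57,Y{\left(-24 \right)} \right)} = -318 + 1 = -317$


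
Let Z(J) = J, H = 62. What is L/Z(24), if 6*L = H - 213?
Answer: -151/144 ≈ -1.0486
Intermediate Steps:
L = -151/6 (L = (62 - 213)/6 = (⅙)*(-151) = -151/6 ≈ -25.167)
L/Z(24) = -151/6/24 = (1/24)*(-151/6) = -151/144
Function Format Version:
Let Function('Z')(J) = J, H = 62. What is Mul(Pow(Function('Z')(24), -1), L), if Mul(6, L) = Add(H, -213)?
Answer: Rational(-151, 144) ≈ -1.0486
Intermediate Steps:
L = Rational(-151, 6) (L = Mul(Rational(1, 6), Add(62, -213)) = Mul(Rational(1, 6), -151) = Rational(-151, 6) ≈ -25.167)
Mul(Pow(Function('Z')(24), -1), L) = Mul(Pow(24, -1), Rational(-151, 6)) = Mul(Rational(1, 24), Rational(-151, 6)) = Rational(-151, 144)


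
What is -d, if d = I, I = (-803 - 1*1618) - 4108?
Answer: 6529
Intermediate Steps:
I = -6529 (I = (-803 - 1618) - 4108 = -2421 - 4108 = -6529)
d = -6529
-d = -1*(-6529) = 6529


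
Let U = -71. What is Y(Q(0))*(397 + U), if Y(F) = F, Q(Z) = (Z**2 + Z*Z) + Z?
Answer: 0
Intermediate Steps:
Q(Z) = Z + 2*Z**2 (Q(Z) = (Z**2 + Z**2) + Z = 2*Z**2 + Z = Z + 2*Z**2)
Y(Q(0))*(397 + U) = (0*(1 + 2*0))*(397 - 71) = (0*(1 + 0))*326 = (0*1)*326 = 0*326 = 0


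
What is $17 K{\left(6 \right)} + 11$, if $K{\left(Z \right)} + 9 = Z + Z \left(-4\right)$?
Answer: $-448$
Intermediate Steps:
$K{\left(Z \right)} = -9 - 3 Z$ ($K{\left(Z \right)} = -9 + \left(Z + Z \left(-4\right)\right) = -9 + \left(Z - 4 Z\right) = -9 - 3 Z$)
$17 K{\left(6 \right)} + 11 = 17 \left(-9 - 18\right) + 11 = 17 \left(-27\right) + 11 = -459 + 11 = -448$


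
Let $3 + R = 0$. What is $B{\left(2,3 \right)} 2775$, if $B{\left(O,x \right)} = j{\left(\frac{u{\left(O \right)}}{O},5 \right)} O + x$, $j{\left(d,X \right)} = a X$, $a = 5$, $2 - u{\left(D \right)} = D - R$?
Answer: $147075$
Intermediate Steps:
$R = -3$ ($R = -3 + 0 = -3$)
$u{\left(D \right)} = -1 - D$ ($u{\left(D \right)} = 2 - \left(D - -3\right) = 2 - \left(D + 3\right) = 2 - \left(3 + D\right) = -1 - D$)
$j{\left(d,X \right)} = 5 X$
$B{\left(O,x \right)} = x + 25 O$ ($B{\left(O,x \right)} = 5 \cdot 5 O + x = 25 O + x = x + 25 O$)
$B{\left(2,3 \right)} 2775 = \left(3 + 25 \cdot 2\right) 2775 = \left(3 + 50\right) 2775 = 53 \cdot 2775 = 147075$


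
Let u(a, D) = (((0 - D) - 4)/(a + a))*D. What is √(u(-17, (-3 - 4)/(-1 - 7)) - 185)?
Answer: I*√13677758/272 ≈ 13.597*I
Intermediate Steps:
u(a, D) = D*(-4 - D)/(2*a) (u(a, D) = ((-D - 4)/((2*a)))*D = ((-4 - D)*(1/(2*a)))*D = ((-4 - D)/(2*a))*D = D*(-4 - D)/(2*a))
√(u(-17, (-3 - 4)/(-1 - 7)) - 185) = √(-½*(-3 - 4)/(-1 - 7)*(4 + (-3 - 4)/(-1 - 7))/(-17) - 185) = √(-½*(-7/(-8))*(-1/17)*(4 - 7/(-8)) - 185) = √(-½*(-7*(-⅛))*(-1/17)*(4 - 7*(-⅛)) - 185) = √(-½*7/8*(-1/17)*(4 + 7/8) - 185) = √(-½*7/8*(-1/17)*39/8 - 185) = √(273/2176 - 185) = √(-402287/2176) = I*√13677758/272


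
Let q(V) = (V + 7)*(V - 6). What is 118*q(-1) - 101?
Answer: -5057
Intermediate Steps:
q(V) = (-6 + V)*(7 + V) (q(V) = (7 + V)*(-6 + V) = (-6 + V)*(7 + V))
118*q(-1) - 101 = 118*(-42 - 1 + (-1)²) - 101 = 118*(-42 - 1 + 1) - 101 = 118*(-42) - 101 = -4956 - 101 = -5057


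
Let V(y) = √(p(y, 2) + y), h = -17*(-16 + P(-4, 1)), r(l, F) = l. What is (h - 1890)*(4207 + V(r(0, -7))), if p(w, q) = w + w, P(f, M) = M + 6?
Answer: -7307559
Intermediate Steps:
P(f, M) = 6 + M
p(w, q) = 2*w
h = 153 (h = -17*(-16 + (6 + 1)) = -17*(-16 + 7) = -17*(-9) = 153)
V(y) = √3*√y (V(y) = √(2*y + y) = √(3*y) = √3*√y)
(h - 1890)*(4207 + V(r(0, -7))) = (153 - 1890)*(4207 + √3*√0) = -1737*(4207 + √3*0) = -1737*(4207 + 0) = -1737*4207 = -7307559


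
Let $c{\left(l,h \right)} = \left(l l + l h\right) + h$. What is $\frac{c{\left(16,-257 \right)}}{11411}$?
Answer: $- \frac{4113}{11411} \approx -0.36044$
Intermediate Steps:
$c{\left(l,h \right)} = h + l^{2} + h l$ ($c{\left(l,h \right)} = \left(l^{2} + h l\right) + h = h + l^{2} + h l$)
$\frac{c{\left(16,-257 \right)}}{11411} = \frac{-257 + 16^{2} - 4112}{11411} = \left(-257 + 256 - 4112\right) \frac{1}{11411} = \left(-4113\right) \frac{1}{11411} = - \frac{4113}{11411}$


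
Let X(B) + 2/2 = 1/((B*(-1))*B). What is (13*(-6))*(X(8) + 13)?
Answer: -29913/32 ≈ -934.78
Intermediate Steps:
X(B) = -1 - 1/B² (X(B) = -1 + 1/((B*(-1))*B) = -1 + 1/((-B)*B) = -1 + 1/(-B²) = -1 - 1/B²)
(13*(-6))*(X(8) + 13) = (13*(-6))*((-1 - 1/8²) + 13) = -78*((-1 - 1*1/64) + 13) = -78*((-1 - 1/64) + 13) = -78*(-65/64 + 13) = -78*767/64 = -29913/32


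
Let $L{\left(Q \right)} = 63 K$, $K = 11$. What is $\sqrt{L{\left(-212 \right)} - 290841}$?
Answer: $2 i \sqrt{72537} \approx 538.65 i$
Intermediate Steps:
$L{\left(Q \right)} = 693$ ($L{\left(Q \right)} = 63 \cdot 11 = 693$)
$\sqrt{L{\left(-212 \right)} - 290841} = \sqrt{693 - 290841} = \sqrt{-290148} = 2 i \sqrt{72537}$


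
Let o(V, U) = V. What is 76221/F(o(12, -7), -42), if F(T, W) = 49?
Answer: 76221/49 ≈ 1555.5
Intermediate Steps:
76221/F(o(12, -7), -42) = 76221/49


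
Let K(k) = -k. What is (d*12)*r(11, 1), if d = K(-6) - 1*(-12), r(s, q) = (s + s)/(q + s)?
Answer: 396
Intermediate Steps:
r(s, q) = 2*s/(q + s) (r(s, q) = (2*s)/(q + s) = 2*s/(q + s))
d = 18 (d = -1*(-6) - 1*(-12) = 6 + 12 = 18)
(d*12)*r(11, 1) = (18*12)*(2*11/(1 + 11)) = 216*(2*11/12) = 216*(2*11*(1/12)) = 216*(11/6) = 396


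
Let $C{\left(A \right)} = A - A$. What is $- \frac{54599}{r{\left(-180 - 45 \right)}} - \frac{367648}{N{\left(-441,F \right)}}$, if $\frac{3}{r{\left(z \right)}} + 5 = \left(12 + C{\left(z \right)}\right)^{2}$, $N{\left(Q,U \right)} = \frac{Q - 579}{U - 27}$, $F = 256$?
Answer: $- \frac{624039337}{255} \approx -2.4472 \cdot 10^{6}$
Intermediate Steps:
$C{\left(A \right)} = 0$
$N{\left(Q,U \right)} = \frac{-579 + Q}{-27 + U}$
$r{\left(z \right)} = \frac{3}{139}$ ($r{\left(z \right)} = \frac{3}{-5 + \left(12 + 0\right)^{2}} = \frac{3}{-5 + 12^{2}} = \frac{3}{-5 + 144} = \frac{3}{139}$)
$- \frac{54599}{r{\left(-180 - 45 \right)}} - \frac{367648}{N{\left(-441,F \right)}} = - \frac{54599}{\frac{3}{139}} - \frac{367648}{\frac{1}{-27 + 256} \left(-579 - 441\right)} = \left(-54599\right) \frac{139}{3} - \frac{367648}{\frac{1}{229} \left(-1020\right)} = - \frac{7589261}{3} - \frac{367648}{\frac{1}{229} \left(-1020\right)} = - \frac{7589261}{3} - \frac{367648}{- \frac{1020}{229}} = - \frac{7589261}{3} - - \frac{21047848}{255} = - \frac{7589261}{3} + \frac{21047848}{255} = - \frac{624039337}{255}$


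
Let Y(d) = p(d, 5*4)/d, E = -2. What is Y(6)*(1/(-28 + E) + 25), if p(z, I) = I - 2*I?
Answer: -749/9 ≈ -83.222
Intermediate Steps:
p(z, I) = -I
Y(d) = -20/d (Y(d) = (-5*4)/d = (-1*20)/d = -20/d)
Y(6)*(1/(-28 + E) + 25) = (-20/6)*(1/(-28 - 2) + 25) = (-20*⅙)*(1/(-30) + 25) = -10*(-1/30 + 25)/3 = -10/3*749/30 = -749/9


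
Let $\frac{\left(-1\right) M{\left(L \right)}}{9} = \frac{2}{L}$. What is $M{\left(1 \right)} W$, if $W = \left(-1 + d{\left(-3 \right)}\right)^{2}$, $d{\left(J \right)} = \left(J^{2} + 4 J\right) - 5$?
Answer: $-1458$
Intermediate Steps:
$d{\left(J \right)} = -5 + J^{2} + 4 J$
$M{\left(L \right)} = - \frac{18}{L}$ ($M{\left(L \right)} = - 9 \frac{2}{L} = - \frac{18}{L}$)
$W = 81$ ($W = \left(-1 + \left(-5 + \left(-3\right)^{2} + 4 \left(-3\right)\right)\right)^{2} = \left(-1 - 8\right)^{2} = \left(-9\right)^{2} = 81$)
$M{\left(1 \right)} W = - \frac{18}{1} \cdot 81 = \left(-18\right) 1 \cdot 81 = \left(-18\right) 81 = -1458$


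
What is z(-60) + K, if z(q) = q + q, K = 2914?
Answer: 2794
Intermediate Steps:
z(q) = 2*q
z(-60) + K = 2*(-60) + 2914 = -120 + 2914 = 2794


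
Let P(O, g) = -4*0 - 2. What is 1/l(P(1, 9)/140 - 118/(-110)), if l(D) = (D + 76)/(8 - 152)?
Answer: -22176/11867 ≈ -1.8687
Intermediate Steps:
P(O, g) = -2 (P(O, g) = 0 - 2 = -2)
l(D) = -19/36 - D/144 (l(D) = (76 + D)/(-144) = (76 + D)*(-1/144) = -19/36 - D/144)
1/l(P(1, 9)/140 - 118/(-110)) = 1/(-19/36 - (-2/140 - 118/(-110))/144) = 1/(-19/36 - (-2*1/140 - 118*(-1/110))/144) = 1/(-19/36 - (-1/70 + 59/55)/144) = 1/(-19/36 - 1/144*163/154) = 1/(-19/36 - 163/22176) = 1/(-11867/22176) = -22176/11867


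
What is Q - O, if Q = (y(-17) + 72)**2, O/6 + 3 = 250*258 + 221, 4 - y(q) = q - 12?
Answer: -377283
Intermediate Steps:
y(q) = 16 - q (y(q) = 4 - (q - 12) = 4 - (-12 + q) = 4 + (12 - q) = 16 - q)
O = 388308 (O = -18 + 6*(250*258 + 221) = -18 + 6*(64500 + 221) = -18 + 6*64721 = -18 + 388326 = 388308)
Q = 11025 (Q = ((16 - 1*(-17)) + 72)**2 = ((16 + 17) + 72)**2 = (33 + 72)**2 = 105**2 = 11025)
Q - O = 11025 - 1*388308 = 11025 - 388308 = -377283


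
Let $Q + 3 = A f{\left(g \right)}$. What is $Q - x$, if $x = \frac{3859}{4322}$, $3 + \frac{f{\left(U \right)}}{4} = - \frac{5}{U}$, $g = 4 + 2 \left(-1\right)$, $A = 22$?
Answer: $- \frac{2108673}{4322} \approx -487.89$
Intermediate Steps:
$g = 2$ ($g = 4 - 2 = 2$)
$f{\left(U \right)} = -12 - \frac{20}{U}$ ($f{\left(U \right)} = -12 + 4 \left(- \frac{5}{U}\right) = -12 - \frac{20}{U}$)
$x = \frac{3859}{4322}$ ($x = 3859 \cdot \frac{1}{4322} = \frac{3859}{4322} \approx 0.89287$)
$Q = -487$ ($Q = -3 + 22 \left(-12 - \frac{20}{2}\right) = -3 + 22 \left(-12 - 10\right) = -3 + 22 \left(-22\right) = -3 - 484 = -487$)
$Q - x = -487 - \frac{3859}{4322} = - \frac{2108673}{4322}$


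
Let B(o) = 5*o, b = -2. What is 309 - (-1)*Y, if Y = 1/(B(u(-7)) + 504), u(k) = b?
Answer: 152647/494 ≈ 309.00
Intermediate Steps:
u(k) = -2
Y = 1/494 (Y = 1/(5*(-2) + 504) = 1/(-10 + 504) = 1/494 ≈ 0.0020243)
309 - (-1)*Y = 309 - (-1)/494 = 309 - 1*(-1/494) = 309 + 1/494 = 152647/494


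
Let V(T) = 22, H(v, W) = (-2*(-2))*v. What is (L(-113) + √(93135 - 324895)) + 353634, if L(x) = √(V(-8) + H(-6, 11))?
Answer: 353634 + I*√2 + 4*I*√14485 ≈ 3.5363e+5 + 482.83*I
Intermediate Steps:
H(v, W) = 4*v
L(x) = I*√2 (L(x) = √(22 + 4*(-6)) = √(22 - 24) = √(-2) = I*√2)
(L(-113) + √(93135 - 324895)) + 353634 = (I*√2 + √(93135 - 324895)) + 353634 = (I*√2 + √(-231760)) + 353634 = (I*√2 + 4*I*√14485) + 353634 = 353634 + I*√2 + 4*I*√14485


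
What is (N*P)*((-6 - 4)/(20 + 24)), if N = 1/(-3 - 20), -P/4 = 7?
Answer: -70/253 ≈ -0.27668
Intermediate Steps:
P = -28 (P = -4*7 = -28)
N = -1/23 (N = 1/(-23) = -1/23 ≈ -0.043478)
(N*P)*((-6 - 4)/(20 + 24)) = (-1/23*(-28))*((-6 - 4)/(20 + 24)) = 28*(-10/44)/23 = 28*(-10*1/44)/23 = (28/23)*(-5/22) = -70/253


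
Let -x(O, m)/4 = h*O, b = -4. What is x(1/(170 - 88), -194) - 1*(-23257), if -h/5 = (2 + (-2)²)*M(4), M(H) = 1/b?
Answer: 953522/41 ≈ 23257.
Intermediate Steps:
M(H) = -¼ (M(H) = 1/(-4) = -¼)
h = 15/2 (h = -5*(2 + (-2)²)*(-1)/4 = -5*(2 + 4)*(-1)/4 = -30*(-1)/4 = -5*(-3/2) = 15/2 ≈ 7.5000)
x(O, m) = -30*O
x(1/(170 - 88), -194) - 1*(-23257) = -30/(170 - 88) - 1*(-23257) = -30/82 + 23257 = -30*1/82 + 23257 = -15/41 + 23257 = 953522/41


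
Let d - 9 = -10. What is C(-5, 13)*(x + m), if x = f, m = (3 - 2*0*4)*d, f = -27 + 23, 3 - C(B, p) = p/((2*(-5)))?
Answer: -301/10 ≈ -30.100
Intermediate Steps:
d = -1 (d = 9 - 10 = -1)
C(B, p) = 3 + p/10 (C(B, p) = 3 - p/(2*(-5)) = 3 - p/(-10) = 3 - p*(-1)/10 = 3 - (-1)*p/10 = 3 + p/10)
f = -4
m = -3 (m = (3 - 2*0*4)*(-1) = (3 + 0*4)*(-1) = (3 + 0)*(-1) = 3*(-1) = -3)
x = -4
C(-5, 13)*(x + m) = (3 + (1/10)*13)*(-4 - 3) = (3 + 13/10)*(-7) = (43/10)*(-7) = -301/10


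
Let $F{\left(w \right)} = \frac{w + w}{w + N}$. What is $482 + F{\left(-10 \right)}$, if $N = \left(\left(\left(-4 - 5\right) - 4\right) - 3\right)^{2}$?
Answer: $\frac{59276}{123} \approx 481.92$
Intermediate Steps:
$N = 256$ ($N = \left(\left(-9 - 4\right) - 3\right)^{2} = \left(-13 - 3\right)^{2} = \left(-16\right)^{2} = 256$)
$F{\left(w \right)} = \frac{2 w}{256 + w}$ ($F{\left(w \right)} = \frac{w + w}{w + 256} = \frac{2 w}{256 + w}$)
$482 + F{\left(-10 \right)} = 482 + 2 \left(-10\right) \frac{1}{256 - 10} = 482 + 2 \left(-10\right) \frac{1}{246} = 482 - \frac{10}{123} = \frac{59276}{123}$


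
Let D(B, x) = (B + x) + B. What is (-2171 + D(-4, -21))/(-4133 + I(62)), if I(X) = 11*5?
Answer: 1100/2039 ≈ 0.53948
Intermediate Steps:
D(B, x) = x + 2*B
I(X) = 55
(-2171 + D(-4, -21))/(-4133 + I(62)) = (-2171 + (-21 + 2*(-4)))/(-4133 + 55) = (-2171 + (-21 - 8))/(-4078) = (-2171 - 29)*(-1/4078) = -2200*(-1/4078) = 1100/2039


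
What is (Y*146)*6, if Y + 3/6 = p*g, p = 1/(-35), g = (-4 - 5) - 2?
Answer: -5694/35 ≈ -162.69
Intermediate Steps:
g = -11 (g = -9 - 2 = -11)
p = -1/35 ≈ -0.028571
Y = -13/70 (Y = -½ - 1/35*(-11) = -½ + 11/35 = -13/70 ≈ -0.18571)
(Y*146)*6 = -13/70*146*6 = -949/35*6 = -5694/35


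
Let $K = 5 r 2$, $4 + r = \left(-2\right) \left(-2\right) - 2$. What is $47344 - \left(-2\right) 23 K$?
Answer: $46424$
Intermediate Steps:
$r = -2$ ($r = -4 - -2 = -4 + \left(4 - 2\right) = -4 + 2 = -2$)
$K = -20$ ($K = 5 \left(-2\right) 2 = \left(-10\right) 2 = -20$)
$47344 - \left(-2\right) 23 K = 47344 - \left(-2\right) 23 \left(-20\right) = 47344 - \left(-46\right) \left(-20\right) = 47344 - 920 = 46424$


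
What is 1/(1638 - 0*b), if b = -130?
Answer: 1/1638 ≈ 0.00061050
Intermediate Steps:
1/(1638 - 0*b) = 1/(1638 - 0*(-130)) = 1/(1638 - 1*0) = 1/(1638 + 0) = 1/1638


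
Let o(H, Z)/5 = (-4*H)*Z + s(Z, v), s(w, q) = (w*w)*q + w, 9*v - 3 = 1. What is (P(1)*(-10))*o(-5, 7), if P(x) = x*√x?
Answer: -75950/9 ≈ -8438.9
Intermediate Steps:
v = 4/9 (v = ⅓ + (⅑)*1 = ⅓ + ⅑ = 4/9 ≈ 0.44444)
s(w, q) = w + q*w² (s(w, q) = w²*q + w = q*w² + w = w + q*w²)
P(x) = x^(3/2)
o(H, Z) = -20*H*Z + 5*Z*(1 + 4*Z/9) (o(H, Z) = 5*((-4*H)*Z + Z*(1 + 4*Z/9)) = 5*(-4*H*Z + Z*(1 + 4*Z/9)) = 5*(Z*(1 + 4*Z/9) - 4*H*Z) = -20*H*Z + 5*Z*(1 + 4*Z/9))
(P(1)*(-10))*o(-5, 7) = (1^(3/2)*(-10))*((5/9)*7*(9 - 36*(-5) + 4*7)) = (1*(-10))*((5/9)*7*(9 + 180 + 28)) = -50*7*217/9 = -10*7595/9 = -75950/9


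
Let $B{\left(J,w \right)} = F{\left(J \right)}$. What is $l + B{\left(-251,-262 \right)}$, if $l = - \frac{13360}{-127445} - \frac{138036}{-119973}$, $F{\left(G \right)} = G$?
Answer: $- \frac{254572324529}{1019330599} \approx -249.74$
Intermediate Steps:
$l = \frac{1279655820}{1019330599}$ ($l = \left(-13360\right) \left(- \frac{1}{127445}\right) - - \frac{46012}{39991} = \frac{2672}{25489} + \frac{46012}{39991} = \frac{1279655820}{1019330599} \approx 1.2554$)
$B{\left(J,w \right)} = J$
$l + B{\left(-251,-262 \right)} = \frac{1279655820}{1019330599} - 251 = - \frac{254572324529}{1019330599}$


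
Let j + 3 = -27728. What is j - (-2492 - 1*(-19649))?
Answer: -44888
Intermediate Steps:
j = -27731 (j = -3 - 27728 = -27731)
j - (-2492 - 1*(-19649)) = -27731 - (-2492 - 1*(-19649)) = -27731 - (-2492 + 19649) = -27731 - 1*17157 = -27731 - 17157 = -44888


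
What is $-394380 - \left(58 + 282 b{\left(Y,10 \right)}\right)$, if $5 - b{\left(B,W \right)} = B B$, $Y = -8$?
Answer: $-377800$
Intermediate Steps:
$b{\left(B,W \right)} = 5 - B^{2}$ ($b{\left(B,W \right)} = 5 - B B = 5 - B^{2}$)
$-394380 - \left(58 + 282 b{\left(Y,10 \right)}\right) = -394380 - \left(58 + 282 \left(5 - \left(-8\right)^{2}\right)\right) = -394380 - \left(58 + 282 \left(5 - 64\right)\right) = -394380 - \left(58 + 282 \left(-59\right)\right) = -394380 - \left(58 - 16638\right) = -394380 - -16580 = -394380 + 16580 = -377800$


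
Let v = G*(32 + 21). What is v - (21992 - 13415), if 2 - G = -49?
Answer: -5874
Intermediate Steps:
G = 51 (G = 2 - 1*(-49) = 2 + 49 = 51)
v = 2703 (v = 51*(32 + 21) = 51*53 = 2703)
v - (21992 - 13415) = 2703 - (21992 - 13415) = 2703 - 1*8577 = 2703 - 8577 = -5874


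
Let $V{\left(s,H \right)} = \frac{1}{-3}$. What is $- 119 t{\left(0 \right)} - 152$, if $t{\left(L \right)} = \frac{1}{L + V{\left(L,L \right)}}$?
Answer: $205$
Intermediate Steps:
$V{\left(s,H \right)} = - \frac{1}{3}$
$t{\left(L \right)} = \frac{1}{- \frac{1}{3} + L}$ ($t{\left(L \right)} = \frac{1}{L - \frac{1}{3}} = \frac{1}{- \frac{1}{3} + L}$)
$- 119 t{\left(0 \right)} - 152 = - 119 \frac{3}{-1 + 3 \cdot 0} - 152 = - 119 \frac{3}{-1 + 0} - 152 = - 119 \frac{3}{-1} - 152 = - 119 \cdot 3 \left(-1\right) - 152 = \left(-119\right) \left(-3\right) - 152 = 357 - 152 = 205$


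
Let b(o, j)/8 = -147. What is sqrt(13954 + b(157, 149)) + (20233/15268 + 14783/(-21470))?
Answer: 104347833/163901980 + sqrt(12778) ≈ 113.68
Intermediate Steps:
b(o, j) = -1176 (b(o, j) = 8*(-147) = -1176)
sqrt(13954 + b(157, 149)) + (20233/15268 + 14783/(-21470)) = sqrt(13954 - 1176) + (20233/15268 + 14783/(-21470)) = sqrt(12778) + (20233*(1/15268) + 14783*(-1/21470)) = sqrt(12778) + (20233/15268 - 14783/21470) = sqrt(12778) + 104347833/163901980 = 104347833/163901980 + sqrt(12778)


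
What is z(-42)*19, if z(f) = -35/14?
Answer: -95/2 ≈ -47.500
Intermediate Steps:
z(f) = -5/2 (z(f) = -35*1/14 = -5/2)
z(-42)*19 = -5/2*19 = -95/2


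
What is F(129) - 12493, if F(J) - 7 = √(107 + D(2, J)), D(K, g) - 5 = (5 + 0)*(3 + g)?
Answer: -12486 + 2*√193 ≈ -12458.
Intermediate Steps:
D(K, g) = 20 + 5*g (D(K, g) = 5 + (5 + 0)*(3 + g) = 5 + 5*(3 + g) = 5 + (15 + 5*g) = 20 + 5*g)
F(J) = 7 + √(127 + 5*J) (F(J) = 7 + √(107 + (20 + 5*J)) = 7 + √(127 + 5*J))
F(129) - 12493 = (7 + √(127 + 5*129)) - 12493 = (7 + √(127 + 645)) - 12493 = (7 + √772) - 12493 = (7 + 2*√193) - 12493 = -12486 + 2*√193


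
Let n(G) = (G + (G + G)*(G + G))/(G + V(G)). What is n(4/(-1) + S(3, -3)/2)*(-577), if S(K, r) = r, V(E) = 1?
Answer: 44429/3 ≈ 14810.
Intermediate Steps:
n(G) = (G + 4*G**2)/(1 + G) (n(G) = (G + (G + G)*(G + G))/(G + 1) = (G + (2*G)*(2*G))/(1 + G) = (G + 4*G**2)/(1 + G))
n(4/(-1) + S(3, -3)/2)*(-577) = ((4/(-1) - 3/2)*(1 + 4*(4/(-1) - 3/2))/(1 + (4/(-1) - 3/2)))*(-577) = ((4*(-1) - 3*1/2)*(1 + 4*(4*(-1) - 3*1/2))/(1 + (4*(-1) - 3*1/2)))*(-577) = ((-4 - 3/2)*(1 + 4*(-4 - 3/2))/(1 + (-4 - 3/2)))*(-577) = -11*(1 + 4*(-11/2))/(2*(1 - 11/2))*(-577) = -11*(1 - 22)/(2*(-9/2))*(-577) = -11/2*(-2/9)*(-21)*(-577) = -77/3*(-577) = 44429/3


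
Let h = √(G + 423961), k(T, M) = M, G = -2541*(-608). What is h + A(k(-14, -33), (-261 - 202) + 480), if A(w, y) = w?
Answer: -33 + √1968889 ≈ 1370.2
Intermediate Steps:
G = 1544928
h = √1968889 (h = √(1544928 + 423961) = √1968889 ≈ 1403.2)
h + A(k(-14, -33), (-261 - 202) + 480) = √1968889 - 33 = -33 + √1968889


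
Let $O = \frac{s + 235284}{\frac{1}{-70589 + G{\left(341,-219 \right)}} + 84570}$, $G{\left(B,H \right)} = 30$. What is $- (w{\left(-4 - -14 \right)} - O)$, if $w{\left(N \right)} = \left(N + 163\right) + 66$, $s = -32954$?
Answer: $- \frac{1411878533861}{5967174629} \approx -236.61$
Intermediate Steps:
$O = \frac{14276202470}{5967174629}$ ($O = \frac{-32954 + 235284}{\frac{1}{-70589 + 30} + 84570} = \frac{202330}{\frac{1}{-70559} + 84570} = \frac{202330}{- \frac{1}{70559} + 84570} = \frac{202330}{\frac{5967174629}{70559}} = 202330 \cdot \frac{70559}{5967174629} = \frac{14276202470}{5967174629} \approx 2.3925$)
$w{\left(N \right)} = 229 + N$ ($w{\left(N \right)} = \left(163 + N\right) + 66 = 229 + N$)
$- (w{\left(-4 - -14 \right)} - O) = - (\left(229 - -10\right) - \frac{14276202470}{5967174629}) = - (\left(229 + \left(-4 + 14\right)\right) - \frac{14276202470}{5967174629}) = - (\left(229 + 10\right) - \frac{14276202470}{5967174629}) = - (239 - \frac{14276202470}{5967174629}) = \left(-1\right) \frac{1411878533861}{5967174629} = - \frac{1411878533861}{5967174629}$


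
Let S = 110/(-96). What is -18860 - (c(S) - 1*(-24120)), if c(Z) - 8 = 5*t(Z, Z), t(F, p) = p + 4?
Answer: -2064109/48 ≈ -43002.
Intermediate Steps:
t(F, p) = 4 + p
S = -55/48 (S = 110*(-1/96) = -55/48 ≈ -1.1458)
c(Z) = 28 + 5*Z (c(Z) = 8 + 5*(4 + Z) = 8 + (20 + 5*Z) = 28 + 5*Z)
-18860 - (c(S) - 1*(-24120)) = -18860 - ((28 + 5*(-55/48)) - 1*(-24120)) = -18860 - ((28 - 275/48) + 24120) = -18860 - (1069/48 + 24120) = -18860 - 1*1158829/48 = -18860 - 1158829/48 = -2064109/48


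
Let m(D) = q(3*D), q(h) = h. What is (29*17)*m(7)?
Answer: 10353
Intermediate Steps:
m(D) = 3*D
(29*17)*m(7) = (29*17)*(3*7) = 493*21 = 10353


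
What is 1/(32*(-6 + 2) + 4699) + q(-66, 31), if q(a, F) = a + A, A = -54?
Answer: -548519/4571 ≈ -120.00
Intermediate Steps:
q(a, F) = -54 + a (q(a, F) = a - 54 = -54 + a)
1/(32*(-6 + 2) + 4699) + q(-66, 31) = 1/(32*(-6 + 2) + 4699) + (-54 - 66) = 1/(32*(-4) + 4699) - 120 = 1/(-128 + 4699) - 120 = 1/4571 - 120 = -548519/4571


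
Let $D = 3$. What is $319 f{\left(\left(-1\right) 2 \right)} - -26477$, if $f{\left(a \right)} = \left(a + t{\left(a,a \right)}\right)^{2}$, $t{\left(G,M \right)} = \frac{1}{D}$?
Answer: $\frac{246268}{9} \approx 27363.0$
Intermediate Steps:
$t{\left(G,M \right)} = \frac{1}{3}$
$f{\left(a \right)} = \left(\frac{1}{3} + a\right)^{2}$ ($f{\left(a \right)} = \left(a + \frac{1}{3}\right)^{2} = \left(\frac{1}{3} + a\right)^{2}$)
$319 f{\left(\left(-1\right) 2 \right)} - -26477 = 319 \frac{\left(1 + 3 \left(\left(-1\right) 2\right)\right)^{2}}{9} - -26477 = 319 \frac{\left(1 + 3 \left(-2\right)\right)^{2}}{9} + 26477 = 319 \frac{\left(1 - 6\right)^{2}}{9} + 26477 = 319 \frac{\left(-5\right)^{2}}{9} + 26477 = 319 \cdot \frac{1}{9} \cdot 25 + 26477 = 319 \cdot \frac{25}{9} + 26477 = \frac{7975}{9} + 26477 = \frac{246268}{9}$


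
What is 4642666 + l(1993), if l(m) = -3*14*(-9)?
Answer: 4643044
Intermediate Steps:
l(m) = 378 (l(m) = -42*(-9) = 378)
4642666 + l(1993) = 4642666 + 378 = 4643044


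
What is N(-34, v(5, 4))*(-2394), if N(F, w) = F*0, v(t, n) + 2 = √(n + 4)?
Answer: 0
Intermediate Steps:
v(t, n) = -2 + √(4 + n) (v(t, n) = -2 + √(n + 4) = -2 + √(4 + n))
N(F, w) = 0
N(-34, v(5, 4))*(-2394) = 0*(-2394) = 0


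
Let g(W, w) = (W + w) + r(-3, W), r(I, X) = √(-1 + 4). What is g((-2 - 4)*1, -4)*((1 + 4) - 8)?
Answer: 30 - 3*√3 ≈ 24.804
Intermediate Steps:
r(I, X) = √3
g(W, w) = W + w + √3 (g(W, w) = (W + w) + √3 = W + w + √3)
g((-2 - 4)*1, -4)*((1 + 4) - 8) = ((-2 - 4)*1 - 4 + √3)*((1 + 4) - 8) = (-6*1 - 4 + √3)*(5 - 8) = (-6 - 4 + √3)*(-3) = (-10 + √3)*(-3) = 30 - 3*√3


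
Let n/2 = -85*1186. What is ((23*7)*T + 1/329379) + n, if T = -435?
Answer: -89477452244/329379 ≈ -2.7166e+5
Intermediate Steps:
n = -201620 (n = 2*(-85*1186) = 2*(-100810) = -201620)
((23*7)*T + 1/329379) + n = ((23*7)*(-435) + 1/329379) - 201620 = (161*(-435) + 1/329379) - 201620 = (-70035 + 1/329379) - 201620 = -23068058264/329379 - 201620 = -89477452244/329379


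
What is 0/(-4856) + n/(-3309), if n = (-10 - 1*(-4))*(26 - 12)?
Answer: 28/1103 ≈ 0.025385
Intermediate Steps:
n = -84 (n = (-10 + 4)*14 = -6*14 = -84)
0/(-4856) + n/(-3309) = 0/(-4856) - 84/(-3309) = 0*(-1/4856) - 84*(-1/3309) = 0 + 28/1103 = 28/1103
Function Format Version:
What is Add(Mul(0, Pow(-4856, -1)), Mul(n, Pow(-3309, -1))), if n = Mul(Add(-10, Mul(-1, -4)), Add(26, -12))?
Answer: Rational(28, 1103) ≈ 0.025385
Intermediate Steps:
n = -84 (n = Mul(Add(-10, 4), 14) = Mul(-6, 14) = -84)
Add(Mul(0, Pow(-4856, -1)), Mul(n, Pow(-3309, -1))) = Add(Mul(0, Pow(-4856, -1)), Mul(-84, Pow(-3309, -1))) = Add(Mul(0, Rational(-1, 4856)), Mul(-84, Rational(-1, 3309))) = Add(0, Rational(28, 1103)) = Rational(28, 1103)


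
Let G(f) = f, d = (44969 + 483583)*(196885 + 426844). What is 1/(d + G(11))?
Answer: 1/329673210419 ≈ 3.0333e-12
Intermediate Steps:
d = 329673210408 (d = 528552*623729 = 329673210408)
1/(d + G(11)) = 1/(329673210408 + 11) = 1/329673210419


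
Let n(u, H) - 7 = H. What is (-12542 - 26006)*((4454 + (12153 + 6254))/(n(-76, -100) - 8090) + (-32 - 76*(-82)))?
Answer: -1954836114972/8183 ≈ -2.3889e+8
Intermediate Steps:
n(u, H) = 7 + H
(-12542 - 26006)*((4454 + (12153 + 6254))/(n(-76, -100) - 8090) + (-32 - 76*(-82))) = (-12542 - 26006)*((4454 + (12153 + 6254))/((7 - 100) - 8090) + (-32 - 76*(-82))) = -38548*((4454 + 18407)/(-93 - 8090) + (-32 + 6232)) = -38548*(22861/(-8183) + 6200) = -38548*(22861*(-1/8183) + 6200) = -38548*(-22861/8183 + 6200) = -38548*50711739/8183 = -1954836114972/8183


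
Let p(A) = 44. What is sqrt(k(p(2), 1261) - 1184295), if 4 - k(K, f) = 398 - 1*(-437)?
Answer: I*sqrt(1185126) ≈ 1088.6*I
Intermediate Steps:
k(K, f) = -831 (k(K, f) = 4 - (398 - 1*(-437)) = 4 - (398 + 437) = 4 - 1*835 = 4 - 835 = -831)
sqrt(k(p(2), 1261) - 1184295) = sqrt(-831 - 1184295) = sqrt(-1185126) = I*sqrt(1185126)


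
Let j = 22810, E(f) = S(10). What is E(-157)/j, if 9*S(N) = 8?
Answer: 4/102645 ≈ 3.8969e-5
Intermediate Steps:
S(N) = 8/9 (S(N) = (⅑)*8 = 8/9)
E(f) = 8/9
E(-157)/j = (8/9)/22810 = (8/9)*(1/22810) = 4/102645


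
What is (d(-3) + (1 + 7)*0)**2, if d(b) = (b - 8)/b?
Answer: 121/9 ≈ 13.444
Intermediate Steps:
d(b) = (-8 + b)/b
(d(-3) + (1 + 7)*0)**2 = ((-8 - 3)/(-3) + (1 + 7)*0)**2 = (-1/3*(-11) + 8*0)**2 = (11/3 + 0)**2 = (11/3)**2 = 121/9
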